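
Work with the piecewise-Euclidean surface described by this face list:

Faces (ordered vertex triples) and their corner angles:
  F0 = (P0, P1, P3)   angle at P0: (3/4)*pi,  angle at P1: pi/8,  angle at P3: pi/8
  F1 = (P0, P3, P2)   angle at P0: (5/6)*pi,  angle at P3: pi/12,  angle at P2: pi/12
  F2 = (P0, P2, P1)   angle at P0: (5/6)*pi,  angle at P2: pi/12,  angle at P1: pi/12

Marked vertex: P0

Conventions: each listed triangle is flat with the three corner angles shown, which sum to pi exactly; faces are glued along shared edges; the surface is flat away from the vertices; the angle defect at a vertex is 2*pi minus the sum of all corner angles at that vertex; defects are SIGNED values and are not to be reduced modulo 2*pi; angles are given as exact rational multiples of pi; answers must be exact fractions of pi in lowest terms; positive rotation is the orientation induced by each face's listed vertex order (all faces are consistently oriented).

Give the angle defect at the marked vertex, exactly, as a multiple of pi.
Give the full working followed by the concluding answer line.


Sum of corner angles at P0: (29/12)*pi
defect = 2*pi - (29/12)*pi

Answer: defect(P0) = (-5/12)*pi


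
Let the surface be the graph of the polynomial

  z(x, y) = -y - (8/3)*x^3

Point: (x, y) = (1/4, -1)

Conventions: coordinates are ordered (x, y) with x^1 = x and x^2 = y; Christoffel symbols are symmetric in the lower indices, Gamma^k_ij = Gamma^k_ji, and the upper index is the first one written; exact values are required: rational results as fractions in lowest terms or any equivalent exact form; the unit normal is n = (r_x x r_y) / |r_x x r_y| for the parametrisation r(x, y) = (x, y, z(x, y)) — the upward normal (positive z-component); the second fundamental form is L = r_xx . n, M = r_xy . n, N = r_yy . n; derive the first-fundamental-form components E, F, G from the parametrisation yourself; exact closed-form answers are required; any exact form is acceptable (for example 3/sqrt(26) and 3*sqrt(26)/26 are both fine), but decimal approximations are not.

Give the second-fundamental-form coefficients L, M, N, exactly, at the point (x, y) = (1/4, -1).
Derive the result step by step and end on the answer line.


z_x = -1/2, z_y = -1, z_xx = -4, z_xy = 0, z_yy = 0
E = 5/4, F = 1/2, G = 2; answer radicand W^2 = 9/4
unnormalised second-form numerators: l = -4, m = 0, n = 0; L = l/sqrt(9/4), and similarly M = m/sqrt(W^2), N = n/sqrt(W^2)

Answer: L = -8/3, M = 0, N = 0


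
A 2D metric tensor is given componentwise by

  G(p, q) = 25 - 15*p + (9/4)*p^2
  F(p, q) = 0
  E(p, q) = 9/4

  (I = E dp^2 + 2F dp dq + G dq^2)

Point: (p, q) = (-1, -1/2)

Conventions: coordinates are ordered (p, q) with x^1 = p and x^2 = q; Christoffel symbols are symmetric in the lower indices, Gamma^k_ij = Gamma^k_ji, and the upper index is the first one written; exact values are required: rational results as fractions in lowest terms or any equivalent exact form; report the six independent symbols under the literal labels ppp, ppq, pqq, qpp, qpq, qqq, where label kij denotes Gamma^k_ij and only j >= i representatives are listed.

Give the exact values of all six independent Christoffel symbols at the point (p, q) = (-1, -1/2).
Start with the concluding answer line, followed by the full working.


Answer: Gamma_ppp = 0, Gamma_ppq = 0, Gamma_pqq = 13/3, Gamma_qpp = 0, Gamma_qpq = -3/13, Gamma_qqq = 0

E = 9/4, F = 0, G = 169/4 at the point
E_p = 0, E_q = 0, F_p = 0, F_q = 0, G_p = -39/2, G_q = 0
EG - F^2 = 1521/16;  g^inv = (16/1521) * [[169/4, 0], [0, 9/4]]
first-kind symbols [ij,l] = (1/2)(d_i g_jl + d_j g_il - d_l g_ij): [pp,p] = E_p/2 = 0, [pp,q] = F_p - E_q/2 = 0, [pq,p] = E_q/2 = 0, [pq,q] = G_p/2 = -39/4, [qq,p] = F_q - G_p/2 = 39/4, [qq,q] = G_q/2 = 0
Gamma^p_ij = (G*[ij,p] - F*[ij,q])/(EG - F^2), Gamma^q_ij = (E*[ij,q] - F*[ij,p])/(EG - F^2)


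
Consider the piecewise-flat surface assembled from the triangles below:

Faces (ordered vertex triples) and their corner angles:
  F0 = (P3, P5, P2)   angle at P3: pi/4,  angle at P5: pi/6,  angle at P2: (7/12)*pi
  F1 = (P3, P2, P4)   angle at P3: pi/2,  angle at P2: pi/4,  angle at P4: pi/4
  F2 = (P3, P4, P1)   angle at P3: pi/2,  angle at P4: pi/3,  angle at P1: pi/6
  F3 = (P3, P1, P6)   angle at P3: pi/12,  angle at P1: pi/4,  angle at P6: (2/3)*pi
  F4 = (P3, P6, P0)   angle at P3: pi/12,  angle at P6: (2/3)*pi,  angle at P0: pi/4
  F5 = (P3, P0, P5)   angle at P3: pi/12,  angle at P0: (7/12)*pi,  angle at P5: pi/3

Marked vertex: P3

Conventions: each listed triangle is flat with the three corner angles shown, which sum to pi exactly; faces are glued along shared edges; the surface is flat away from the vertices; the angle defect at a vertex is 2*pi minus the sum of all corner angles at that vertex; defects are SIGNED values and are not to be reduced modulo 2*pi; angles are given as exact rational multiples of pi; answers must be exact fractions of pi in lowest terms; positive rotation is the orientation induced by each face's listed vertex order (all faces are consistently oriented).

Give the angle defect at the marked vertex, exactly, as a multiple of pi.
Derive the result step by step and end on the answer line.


Sum of corner angles at P3: (3/2)*pi
defect = 2*pi - (3/2)*pi

Answer: defect(P3) = pi/2


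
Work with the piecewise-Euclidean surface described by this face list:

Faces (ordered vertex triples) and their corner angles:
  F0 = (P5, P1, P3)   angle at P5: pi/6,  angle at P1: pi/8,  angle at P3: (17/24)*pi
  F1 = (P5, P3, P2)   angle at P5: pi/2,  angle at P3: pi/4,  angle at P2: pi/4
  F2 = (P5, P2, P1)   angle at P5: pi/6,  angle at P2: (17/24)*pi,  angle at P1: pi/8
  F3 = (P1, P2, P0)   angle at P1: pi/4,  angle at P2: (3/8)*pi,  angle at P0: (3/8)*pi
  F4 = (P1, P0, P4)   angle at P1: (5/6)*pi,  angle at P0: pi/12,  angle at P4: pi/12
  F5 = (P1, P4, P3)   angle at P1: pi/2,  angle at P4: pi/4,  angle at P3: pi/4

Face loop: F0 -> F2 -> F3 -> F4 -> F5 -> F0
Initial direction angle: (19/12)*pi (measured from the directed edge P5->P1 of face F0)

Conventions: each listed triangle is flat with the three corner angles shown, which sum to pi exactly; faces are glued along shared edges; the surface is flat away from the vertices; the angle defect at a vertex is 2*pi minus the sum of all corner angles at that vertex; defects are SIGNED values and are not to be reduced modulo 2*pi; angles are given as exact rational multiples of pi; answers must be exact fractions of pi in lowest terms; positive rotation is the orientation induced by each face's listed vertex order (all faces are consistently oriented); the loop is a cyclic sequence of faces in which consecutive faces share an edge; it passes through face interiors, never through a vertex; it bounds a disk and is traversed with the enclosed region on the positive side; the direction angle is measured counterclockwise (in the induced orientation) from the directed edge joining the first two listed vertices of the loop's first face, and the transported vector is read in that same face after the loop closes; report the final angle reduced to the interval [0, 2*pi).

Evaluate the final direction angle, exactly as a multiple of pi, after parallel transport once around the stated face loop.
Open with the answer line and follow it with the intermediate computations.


Answer: final direction angle = (7/4)*pi

enclosed vertex P1: corner angles sum to (11/6)*pi, defect = 2*pi - (11/6)*pi = pi/6
the rotation equals the total enclosed defect, so the final angle is initial + defects (mod 2*pi)
final angle = (19/12)*pi + pi/6 = (7/4)*pi (mod 2*pi)


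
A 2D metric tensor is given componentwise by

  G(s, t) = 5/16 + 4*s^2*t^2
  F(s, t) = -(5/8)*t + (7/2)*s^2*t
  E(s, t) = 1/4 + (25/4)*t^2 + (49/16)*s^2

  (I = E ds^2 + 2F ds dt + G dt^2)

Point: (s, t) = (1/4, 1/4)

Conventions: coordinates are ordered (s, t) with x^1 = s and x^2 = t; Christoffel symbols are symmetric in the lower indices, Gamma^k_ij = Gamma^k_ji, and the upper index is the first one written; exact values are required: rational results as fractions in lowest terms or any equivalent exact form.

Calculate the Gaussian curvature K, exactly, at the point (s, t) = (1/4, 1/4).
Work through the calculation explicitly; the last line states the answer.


E = 213/256, F = -13/128, G = 21/64, EG - F^2 = 269/1024 at the point
E_s = 49/32, E_t = 25/8, F_s = 7/16, F_t = -13/32, G_s = 1/8, G_t = 1/8
E_tt = 25/2, F_st = 7/4, G_ss = 1/2
Compute both Brioschi determinants and normalise by (EG - F^2)^2.
M1 = [[-E_tt/2 + F_st - G_ss/2, E_s/2, F_s - E_t/2], [F_t - G_s/2, E, F], [G_t/2, F, G]] = [[-19/4, 49/64, -9/8], [-15/32, 213/256, -13/128], [1/16, -13/128, 21/64]]; det M1 = -74053/65536
M2 = [[0, E_t/2, G_s/2], [E_t/2, E, F], [G_s/2, F, G]] = [[0, 25/16, 1/16], [25/16, 213/256, -13/128], [1/16, -13/128, 21/64]]; det M2 = -54013/65536
det M1 - det M2 = -2505/8192; K = -2505/8192 / (269/1024)^2 = -320640/72361

Answer: K = -320640/72361


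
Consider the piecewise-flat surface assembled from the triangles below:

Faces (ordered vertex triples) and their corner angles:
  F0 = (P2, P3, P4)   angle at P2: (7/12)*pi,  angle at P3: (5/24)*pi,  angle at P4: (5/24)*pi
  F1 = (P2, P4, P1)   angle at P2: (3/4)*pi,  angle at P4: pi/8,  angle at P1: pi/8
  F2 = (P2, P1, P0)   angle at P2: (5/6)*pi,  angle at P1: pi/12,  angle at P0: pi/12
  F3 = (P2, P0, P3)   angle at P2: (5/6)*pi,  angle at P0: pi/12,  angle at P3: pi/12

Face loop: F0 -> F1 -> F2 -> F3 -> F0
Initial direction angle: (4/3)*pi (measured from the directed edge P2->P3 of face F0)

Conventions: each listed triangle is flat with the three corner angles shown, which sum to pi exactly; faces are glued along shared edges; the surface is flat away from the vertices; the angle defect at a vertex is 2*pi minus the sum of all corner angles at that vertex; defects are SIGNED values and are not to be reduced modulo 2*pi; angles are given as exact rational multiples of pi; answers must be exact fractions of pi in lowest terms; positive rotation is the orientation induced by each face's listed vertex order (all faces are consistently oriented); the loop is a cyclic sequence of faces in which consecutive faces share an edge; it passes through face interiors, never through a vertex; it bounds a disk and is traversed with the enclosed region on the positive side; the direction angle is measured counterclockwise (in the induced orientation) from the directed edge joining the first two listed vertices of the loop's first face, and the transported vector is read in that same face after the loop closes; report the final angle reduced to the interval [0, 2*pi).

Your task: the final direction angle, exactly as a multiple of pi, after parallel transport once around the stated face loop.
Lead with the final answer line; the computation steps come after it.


Answer: final direction angle = pi/3

enclosed vertex P2: corner angles sum to 3*pi, defect = 2*pi - 3*pi = -pi
summing the enclosed defects onto the initial angle, mod 2*pi in the induced orientation:
final angle = (4/3)*pi - pi = pi/3 (mod 2*pi)


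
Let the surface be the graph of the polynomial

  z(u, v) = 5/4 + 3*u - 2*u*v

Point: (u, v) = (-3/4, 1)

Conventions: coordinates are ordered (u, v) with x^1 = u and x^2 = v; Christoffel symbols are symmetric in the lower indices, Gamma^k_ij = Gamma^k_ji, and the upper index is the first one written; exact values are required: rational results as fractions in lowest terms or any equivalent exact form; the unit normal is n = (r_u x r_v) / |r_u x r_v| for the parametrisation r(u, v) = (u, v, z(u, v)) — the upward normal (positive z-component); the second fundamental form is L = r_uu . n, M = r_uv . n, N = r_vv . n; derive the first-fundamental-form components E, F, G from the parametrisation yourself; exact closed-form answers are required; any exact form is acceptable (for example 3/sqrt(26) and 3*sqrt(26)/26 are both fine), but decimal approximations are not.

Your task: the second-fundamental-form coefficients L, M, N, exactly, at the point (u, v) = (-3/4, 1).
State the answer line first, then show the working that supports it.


Answer: L = 0, M = -4*sqrt(17)/17, N = 0

z_u = 1, z_v = 3/2, z_uu = 0, z_uv = -2, z_vv = 0
E = 2, F = 3/2, G = 13/4; answer radicand W^2 = 17/4
unnormalised second-form numerators: l = 0, m = -2, n = 0; L = l/sqrt(17/4), and similarly M = m/sqrt(W^2), N = n/sqrt(W^2)


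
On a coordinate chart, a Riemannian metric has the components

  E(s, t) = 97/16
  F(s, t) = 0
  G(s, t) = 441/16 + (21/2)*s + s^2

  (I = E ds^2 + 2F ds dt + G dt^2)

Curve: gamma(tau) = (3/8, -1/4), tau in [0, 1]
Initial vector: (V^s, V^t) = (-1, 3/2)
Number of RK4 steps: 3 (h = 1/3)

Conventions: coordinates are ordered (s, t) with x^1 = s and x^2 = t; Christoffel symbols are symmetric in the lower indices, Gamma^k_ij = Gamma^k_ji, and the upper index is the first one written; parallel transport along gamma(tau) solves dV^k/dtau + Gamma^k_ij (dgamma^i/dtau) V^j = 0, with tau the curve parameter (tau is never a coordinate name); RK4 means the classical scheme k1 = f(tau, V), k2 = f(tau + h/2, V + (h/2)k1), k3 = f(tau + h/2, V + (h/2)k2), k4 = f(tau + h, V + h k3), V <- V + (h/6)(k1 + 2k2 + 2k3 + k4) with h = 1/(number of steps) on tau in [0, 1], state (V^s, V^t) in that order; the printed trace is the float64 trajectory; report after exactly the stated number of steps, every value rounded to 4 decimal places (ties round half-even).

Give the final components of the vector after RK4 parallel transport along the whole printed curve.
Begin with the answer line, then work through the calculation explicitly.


Answer: V^s = -1.0000, V^t = 1.5000

gamma'(tau) = (0, 0); f(tau, V)^k = -Gamma^k_ij(gamma(tau)) gamma'^i(tau) V^j; h = 1/3; intermediate values shown to 6 dp
curve data and Christoffel symbols at the stage parameters:
  tau = 0.000000: gamma = (0.375000, -0.250000), gamma' = (0.000000, 0.000000); Gamma_sss = 0.000000, Gamma_sst = 0.000000, Gamma_stt = -0.927835, Gamma_tss = 0.000000, Gamma_tst = 0.177778, Gamma_ttt = 0.000000
  tau = 0.166667: gamma = (0.375000, -0.250000), gamma' = (0.000000, 0.000000); Gamma_sss = 0.000000, Gamma_sst = 0.000000, Gamma_stt = -0.927835, Gamma_tss = 0.000000, Gamma_tst = 0.177778, Gamma_ttt = 0.000000
  tau = 0.333333: gamma = (0.375000, -0.250000), gamma' = (0.000000, 0.000000); Gamma_sss = 0.000000, Gamma_sst = 0.000000, Gamma_stt = -0.927835, Gamma_tss = 0.000000, Gamma_tst = 0.177778, Gamma_ttt = 0.000000
  tau = 0.500000: gamma = (0.375000, -0.250000), gamma' = (0.000000, 0.000000); Gamma_sss = 0.000000, Gamma_sst = 0.000000, Gamma_stt = -0.927835, Gamma_tss = 0.000000, Gamma_tst = 0.177778, Gamma_ttt = 0.000000
  tau = 0.666667: gamma = (0.375000, -0.250000), gamma' = (0.000000, 0.000000); Gamma_sss = 0.000000, Gamma_sst = 0.000000, Gamma_stt = -0.927835, Gamma_tss = 0.000000, Gamma_tst = 0.177778, Gamma_ttt = 0.000000
  tau = 0.833333: gamma = (0.375000, -0.250000), gamma' = (0.000000, 0.000000); Gamma_sss = 0.000000, Gamma_sst = 0.000000, Gamma_stt = -0.927835, Gamma_tss = 0.000000, Gamma_tst = 0.177778, Gamma_ttt = 0.000000
  tau = 1.000000: gamma = (0.375000, -0.250000), gamma' = (0.000000, 0.000000); Gamma_sss = 0.000000, Gamma_sst = 0.000000, Gamma_stt = -0.927835, Gamma_tss = 0.000000, Gamma_tst = 0.177778, Gamma_ttt = 0.000000
step 0: V^s = -1.0000, V^t = 1.5000
step 1: k1 = (0.000000, 0.000000), k2 = (0.000000, 0.000000), k3 = (0.000000, 0.000000), k4 = (0.000000, 0.000000); V <- V + (h/6)(k1 + 2k2 + 2k3 + k4): V^s = -1.0000, V^t = 1.5000
step 2: k1 = (0.000000, 0.000000), k2 = (0.000000, 0.000000), k3 = (0.000000, 0.000000), k4 = (0.000000, 0.000000); V <- V + (h/6)(k1 + 2k2 + 2k3 + k4): V^s = -1.0000, V^t = 1.5000
step 3: k1 = (0.000000, 0.000000), k2 = (0.000000, 0.000000), k3 = (0.000000, 0.000000), k4 = (0.000000, 0.000000); V <- V + (h/6)(k1 + 2k2 + 2k3 + k4): V^s = -1.0000, V^t = 1.5000


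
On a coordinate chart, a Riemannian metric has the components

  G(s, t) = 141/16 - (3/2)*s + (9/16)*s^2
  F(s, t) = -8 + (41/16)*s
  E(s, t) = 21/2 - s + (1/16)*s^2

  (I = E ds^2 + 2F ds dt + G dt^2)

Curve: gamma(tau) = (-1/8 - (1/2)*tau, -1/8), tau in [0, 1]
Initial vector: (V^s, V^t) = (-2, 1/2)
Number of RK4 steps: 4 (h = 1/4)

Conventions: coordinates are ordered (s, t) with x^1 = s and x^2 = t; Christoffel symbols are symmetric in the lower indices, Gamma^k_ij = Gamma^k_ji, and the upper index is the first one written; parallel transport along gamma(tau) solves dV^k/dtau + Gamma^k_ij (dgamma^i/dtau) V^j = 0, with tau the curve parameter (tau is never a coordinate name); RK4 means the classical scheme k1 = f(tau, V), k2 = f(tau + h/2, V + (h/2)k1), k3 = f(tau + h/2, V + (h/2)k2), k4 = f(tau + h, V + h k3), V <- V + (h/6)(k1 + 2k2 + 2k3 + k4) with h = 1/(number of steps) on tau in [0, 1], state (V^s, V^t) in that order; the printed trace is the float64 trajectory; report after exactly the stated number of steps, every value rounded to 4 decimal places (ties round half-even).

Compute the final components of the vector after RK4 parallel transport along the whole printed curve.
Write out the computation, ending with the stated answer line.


gamma'(tau) = (-1/2, 0); f(tau, V)^k = -Gamma^k_ij(gamma(tau)) gamma'^i(tau) V^j; h = 1/4; intermediate values shown to 6 dp
curve data and Christoffel symbols at the stage parameters:
  tau = 0.000000: gamma = (-0.125000, -0.125000), gamma' = (-0.500000, 0.000000); Gamma_sss = 0.631935, Gamma_sst = -0.257561, Gamma_stt = 0.278873, Gamma_tss = 0.868086, Gamma_tst = -0.328934, Gamma_ttt = 0.257561
  tau = 0.125000: gamma = (-0.187500, -0.125000), gamma' = (-0.500000, 0.000000); Gamma_sss = 0.669254, Gamma_sst = -0.284473, Gamma_stt = 0.305709, Gamma_tss = 0.903941, Gamma_tst = -0.358581, Gamma_ttt = 0.284473
  tau = 0.250000: gamma = (-0.250000, -0.125000), gamma' = (-0.500000, 0.000000); Gamma_sss = 0.709084, Gamma_sst = -0.313859, Gamma_stt = 0.335000, Gamma_tss = 0.942183, Gamma_tst = -0.390621, Gamma_ttt = 0.313859
  tau = 0.375000: gamma = (-0.312500, -0.125000), gamma' = (-0.500000, 0.000000); Gamma_sss = 0.751637, Gamma_sst = -0.345960, Gamma_stt = 0.367007, Gamma_tss = 0.983002, Gamma_tst = -0.425281, Gamma_ttt = 0.345960
  tau = 0.500000: gamma = (-0.375000, -0.125000), gamma' = (-0.500000, 0.000000); Gamma_sss = 0.797138, Gamma_sst = -0.381046, Gamma_stt = 0.402017, Gamma_tss = 1.026603, Gamma_tst = -0.462812, Gamma_ttt = 0.381046
  tau = 0.625000: gamma = (-0.437500, -0.125000), gamma' = (-0.500000, 0.000000); Gamma_sss = 0.845837, Gamma_sst = -0.419414, Gamma_stt = 0.440351, Gamma_tss = 1.073205, Gamma_tst = -0.503488, Gamma_ttt = 0.419414
  tau = 0.750000: gamma = (-0.500000, -0.125000), gamma' = (-0.500000, 0.000000); Gamma_sss = 0.897998, Gamma_sst = -0.461392, Gamma_stt = 0.482364, Gamma_tss = 1.123045, Gamma_tst = -0.547611, Gamma_ttt = 0.461392
  tau = 0.875000: gamma = (-0.562500, -0.125000), gamma' = (-0.500000, 0.000000); Gamma_sss = 0.953908, Gamma_sst = -0.507339, Gamma_stt = 0.528447, Gamma_tss = 1.176374, Gamma_tst = -0.595511, Gamma_ttt = 0.507339
  tau = 1.000000: gamma = (-0.625000, -0.125000), gamma' = (-0.500000, 0.000000); Gamma_sss = 1.013871, Gamma_sst = -0.557650, Gamma_stt = 0.579032, Gamma_tss = 1.233459, Gamma_tst = -0.647547, Gamma_ttt = 0.557650
step 0: V^s = -2.0000, V^t = 0.5000
step 1: k1 = (-0.696326, -0.950319), k2 = (-0.752602, -1.011628), k3 = (-0.753866, -1.013434), k4 = (-0.814609, -1.079140); V <- V + (h/6)(k1 + 2k2 + 2k3 + k4): V^s = -2.1885, V^t = 0.2467
step 2: k1 = (-0.814626, -1.079162), k2 = (-0.880082, -1.149467), k3 = (-0.881637, -1.151620), k4 = (-0.952261, -1.226955); V <- V + (h/6)(k1 + 2k2 + 2k3 + k4): V^s = -2.4089, V^t = -0.0412
step 3: k1 = (-0.952281, -1.226980), k2 = (-1.028326, -1.307537), k3 = (-1.030234, -1.310103), k4 = (-1.112194, -1.396342); V <- V + (h/6)(k1 + 2k2 + 2k3 + k4): V^s = -2.6665, V^t = -0.3686
step 4: k1 = (-1.112217, -1.396369), k2 = (-1.200323, -1.488444), k3 = (-1.202656, -1.491495), k4 = (-1.297415, -1.589862); V <- V + (h/6)(k1 + 2k2 + 2k3 + k4): V^s = -2.9671, V^t = -0.7414

Answer: V^s = -2.9671, V^t = -0.7414


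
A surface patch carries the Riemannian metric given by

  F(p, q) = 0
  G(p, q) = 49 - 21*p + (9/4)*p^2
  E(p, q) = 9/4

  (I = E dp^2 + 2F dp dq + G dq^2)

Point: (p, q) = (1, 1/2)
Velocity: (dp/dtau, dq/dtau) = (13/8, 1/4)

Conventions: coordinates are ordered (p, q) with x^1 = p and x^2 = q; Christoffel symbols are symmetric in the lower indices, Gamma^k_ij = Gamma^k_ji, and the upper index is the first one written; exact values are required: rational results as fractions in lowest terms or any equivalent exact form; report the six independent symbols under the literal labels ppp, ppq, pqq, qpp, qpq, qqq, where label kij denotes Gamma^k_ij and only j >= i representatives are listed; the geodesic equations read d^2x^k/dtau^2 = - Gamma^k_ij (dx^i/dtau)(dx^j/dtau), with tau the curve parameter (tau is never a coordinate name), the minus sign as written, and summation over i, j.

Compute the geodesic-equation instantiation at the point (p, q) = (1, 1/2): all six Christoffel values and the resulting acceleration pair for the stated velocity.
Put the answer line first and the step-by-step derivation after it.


Answer: Gamma_ppp = 0, Gamma_ppq = 0, Gamma_pqq = 11/3, Gamma_qpp = 0, Gamma_qpq = -3/11, Gamma_qqq = 0; accelerations (d^2p/dtau^2, d^2q/dtau^2) = (-11/48, 39/176)

E = 9/4, F = 0, G = 121/4 at the point
E_p = 0, E_q = 0, F_p = 0, F_q = 0, G_p = -33/2, G_q = 0
EG - F^2 = 1089/16;  g^inv = (16/1089) * [[121/4, 0], [0, 9/4]]
first-kind symbols [ij,l] = (1/2)(d_i g_jl + d_j g_il - d_l g_ij): [pp,p] = E_p/2 = 0, [pp,q] = F_p - E_q/2 = 0, [pq,p] = E_q/2 = 0, [pq,q] = G_p/2 = -33/4, [qq,p] = F_q - G_p/2 = 33/4, [qq,q] = G_q/2 = 0
Gamma^p_ij = (G*[ij,p] - F*[ij,q])/(EG - F^2), Gamma^q_ij = (E*[ij,q] - F*[ij,p])/(EG - F^2)
Gamma_ppp = 0, Gamma_ppq = 0, Gamma_pqq = 11/3, Gamma_qpp = 0, Gamma_qpq = -3/11, Gamma_qqq = 0
d^2p/dtau^2 = -(Gamma_ppp*(13/8)^2 + 2*Gamma_ppq*(13/8)*(1/4) + Gamma_pqq*(1/4)^2) = -11/48
d^2q/dtau^2 = -(Gamma_qpp*(13/8)^2 + 2*Gamma_qpq*(13/8)*(1/4) + Gamma_qqq*(1/4)^2) = 39/176


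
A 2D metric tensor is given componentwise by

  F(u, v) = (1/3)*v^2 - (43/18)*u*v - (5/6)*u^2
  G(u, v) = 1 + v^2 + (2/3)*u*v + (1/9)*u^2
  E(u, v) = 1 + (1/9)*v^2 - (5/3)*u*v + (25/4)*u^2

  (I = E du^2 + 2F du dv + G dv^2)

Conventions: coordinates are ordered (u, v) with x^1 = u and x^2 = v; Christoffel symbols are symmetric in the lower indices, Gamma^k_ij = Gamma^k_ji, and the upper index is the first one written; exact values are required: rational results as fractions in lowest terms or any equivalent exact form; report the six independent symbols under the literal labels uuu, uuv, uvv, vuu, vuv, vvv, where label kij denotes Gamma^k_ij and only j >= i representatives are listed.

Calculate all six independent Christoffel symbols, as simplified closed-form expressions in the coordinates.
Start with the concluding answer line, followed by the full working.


Answer: Gamma_uuu = (225*u - 30*v)/(229*u^2 - 36*u*v + 40*v^2 + 36), Gamma_uuv = (-30*u + 4*v)/(229*u^2 - 36*u*v + 40*v^2 + 36), Gamma_uvv = (-90*u + 12*v)/(229*u^2 - 36*u*v + 40*v^2 + 36), Gamma_vuu = (-30*u - 90*v)/(229*u^2 - 36*u*v + 40*v^2 + 36), Gamma_vuv = (4*u + 12*v)/(229*u^2 - 36*u*v + 40*v^2 + 36), Gamma_vvv = (12*u + 36*v)/(229*u^2 - 36*u*v + 40*v^2 + 36)

E = 1 + (1/9)*v^2 - (5/3)*u*v + (25/4)*u^2; F = (1/3)*v^2 - (43/18)*u*v - (5/6)*u^2; G = 1 + v^2 + (2/3)*u*v + (1/9)*u^2
Gamma^k_ij = (1/2) g^{kl} (d_i g_jl + d_j g_il - d_l g_ij), with g^inv = (1/(EG-F^2)) [[G, -F], [-F, E]]
first partials: E_u = -(5/3)*v + (25/2)*u, E_v = (2/9)*v - (5/3)*u, F_u = -(43/18)*v - (5/3)*u, F_v = (2/3)*v - (43/18)*u, G_u = (2/3)*v + (2/9)*u, G_v = 2*v + (2/3)*u
D = EG - F^2 = 1 + (10/9)*v^2 - u*v + (229/36)*u^2
expanded: Gamma^u_uu = (G E_u - 2F F_u + F E_v)/(2D), Gamma^u_uv = (G E_v - F G_u)/(2D), Gamma^u_vv = (2G F_v - G G_u - F G_v)/(2D), Gamma^v_uu = (2E F_u - E E_v - F E_u)/(2D), Gamma^v_uv = (E G_u - F E_v)/(2D), Gamma^v_vv = (E G_v - 2F F_v + F G_u)/(2D); substitute and cancel common factors


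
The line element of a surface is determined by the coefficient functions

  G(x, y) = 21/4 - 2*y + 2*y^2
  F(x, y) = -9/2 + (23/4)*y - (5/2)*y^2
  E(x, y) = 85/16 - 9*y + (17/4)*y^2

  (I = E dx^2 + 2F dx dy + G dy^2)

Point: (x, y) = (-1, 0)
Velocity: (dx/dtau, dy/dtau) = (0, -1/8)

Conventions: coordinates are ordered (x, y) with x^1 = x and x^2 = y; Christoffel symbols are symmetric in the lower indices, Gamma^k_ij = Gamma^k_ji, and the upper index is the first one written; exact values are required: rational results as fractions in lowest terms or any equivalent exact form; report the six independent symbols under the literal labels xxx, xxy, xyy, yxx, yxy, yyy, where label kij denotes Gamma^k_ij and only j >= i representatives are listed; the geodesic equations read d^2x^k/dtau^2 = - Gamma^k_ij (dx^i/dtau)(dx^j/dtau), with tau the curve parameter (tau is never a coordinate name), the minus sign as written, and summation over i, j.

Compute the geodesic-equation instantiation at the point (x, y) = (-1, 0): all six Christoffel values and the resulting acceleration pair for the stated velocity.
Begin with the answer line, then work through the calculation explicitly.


Answer: Gamma_xxx = 432/163, Gamma_xxy = -504/163, Gamma_xyy = 548/163, Gamma_yxx = 510/163, Gamma_yxy = -432/163, Gamma_yyy = 1316/489; accelerations (d^2x/dtau^2, d^2y/dtau^2) = (-137/2608, -329/7824)

E = 85/16, F = -9/2, G = 21/4 at the point
E_x = 0, E_y = -9, F_x = 0, F_y = 23/4, G_x = 0, G_y = -2
EG - F^2 = 489/64;  g^inv = (64/489) * [[21/4, 9/2], [9/2, 85/16]]
first-kind symbols [ij,l] = (1/2)(d_i g_jl + d_j g_il - d_l g_ij): [xx,x] = E_x/2 = 0, [xx,y] = F_x - E_y/2 = 9/2, [xy,x] = E_y/2 = -9/2, [xy,y] = G_x/2 = 0, [yy,x] = F_y - G_x/2 = 23/4, [yy,y] = G_y/2 = -1
Gamma^x_ij = (G*[ij,x] - F*[ij,y])/(EG - F^2), Gamma^y_ij = (E*[ij,y] - F*[ij,x])/(EG - F^2)
Gamma_xxx = 432/163, Gamma_xxy = -504/163, Gamma_xyy = 548/163, Gamma_yxx = 510/163, Gamma_yxy = -432/163, Gamma_yyy = 1316/489
d^2x/dtau^2 = -(Gamma_xxx*(0)^2 + 2*Gamma_xxy*(0)*(-1/8) + Gamma_xyy*(-1/8)^2) = -137/2608
d^2y/dtau^2 = -(Gamma_yxx*(0)^2 + 2*Gamma_yxy*(0)*(-1/8) + Gamma_yyy*(-1/8)^2) = -329/7824


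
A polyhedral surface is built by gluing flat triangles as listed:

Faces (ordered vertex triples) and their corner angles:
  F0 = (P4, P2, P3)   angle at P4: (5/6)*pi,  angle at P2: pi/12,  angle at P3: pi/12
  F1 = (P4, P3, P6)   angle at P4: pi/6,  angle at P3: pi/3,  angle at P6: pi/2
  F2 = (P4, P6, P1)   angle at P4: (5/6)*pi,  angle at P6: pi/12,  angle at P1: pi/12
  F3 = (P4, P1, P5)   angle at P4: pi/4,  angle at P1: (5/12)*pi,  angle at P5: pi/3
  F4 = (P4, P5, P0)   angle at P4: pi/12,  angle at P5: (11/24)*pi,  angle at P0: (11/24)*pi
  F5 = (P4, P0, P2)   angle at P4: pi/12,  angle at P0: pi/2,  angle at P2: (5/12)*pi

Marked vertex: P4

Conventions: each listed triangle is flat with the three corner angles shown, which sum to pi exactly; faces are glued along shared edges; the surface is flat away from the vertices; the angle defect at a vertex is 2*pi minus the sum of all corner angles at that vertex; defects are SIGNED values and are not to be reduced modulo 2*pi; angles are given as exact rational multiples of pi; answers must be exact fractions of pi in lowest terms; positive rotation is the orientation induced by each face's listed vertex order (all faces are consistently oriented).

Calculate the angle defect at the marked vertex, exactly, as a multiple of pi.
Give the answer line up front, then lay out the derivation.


Answer: defect(P4) = -pi/4

Sum of corner angles at P4: (9/4)*pi
defect = 2*pi - (9/4)*pi


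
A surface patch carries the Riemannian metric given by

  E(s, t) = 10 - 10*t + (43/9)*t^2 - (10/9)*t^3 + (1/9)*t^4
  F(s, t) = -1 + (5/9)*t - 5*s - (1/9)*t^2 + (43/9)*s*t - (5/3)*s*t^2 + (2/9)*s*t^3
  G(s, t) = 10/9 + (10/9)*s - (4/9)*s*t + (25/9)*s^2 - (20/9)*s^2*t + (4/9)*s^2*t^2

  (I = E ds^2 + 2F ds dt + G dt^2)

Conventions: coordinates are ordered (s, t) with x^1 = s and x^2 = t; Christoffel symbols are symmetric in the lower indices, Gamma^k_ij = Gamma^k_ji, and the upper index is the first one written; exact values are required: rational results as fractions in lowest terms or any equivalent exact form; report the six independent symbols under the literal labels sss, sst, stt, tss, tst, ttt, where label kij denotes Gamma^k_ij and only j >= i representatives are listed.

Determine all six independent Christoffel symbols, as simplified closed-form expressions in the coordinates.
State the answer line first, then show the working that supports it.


Answer: Gamma_sss = 0, Gamma_sst = (2*t^3 - 15*t^2 + 43*t - 45)/(4*s^2*t^2 - 20*s^2*t + 25*s^2 - 4*s*t + 10*s + t^4 - 10*t^3 + 43*t^2 - 90*t + 91), Gamma_stt = (2*s*t^2 - 10*s*t + 18*s)/(4*s^2*t^2 - 20*s^2*t + 25*s^2 - 4*s*t + 10*s + t^4 - 10*t^3 + 43*t^2 - 90*t + 91), Gamma_tss = 0, Gamma_tst = (4*s*t^2 - 20*s*t + 25*s - 2*t + 5)/(4*s^2*t^2 - 20*s^2*t + 25*s^2 - 4*s*t + 10*s + t^4 - 10*t^3 + 43*t^2 - 90*t + 91), Gamma_ttt = (4*s^2*t - 10*s^2 - 2*s)/(4*s^2*t^2 - 20*s^2*t + 25*s^2 - 4*s*t + 10*s + t^4 - 10*t^3 + 43*t^2 - 90*t + 91)

E = 10 - 10*t + (43/9)*t^2 - (10/9)*t^3 + (1/9)*t^4; F = -1 + (5/9)*t - 5*s - (1/9)*t^2 + (43/9)*s*t - (5/3)*s*t^2 + (2/9)*s*t^3; G = 10/9 + (10/9)*s - (4/9)*s*t + (25/9)*s^2 - (20/9)*s^2*t + (4/9)*s^2*t^2
Gamma^k_ij = (1/2) g^{kl} (d_i g_jl + d_j g_il - d_l g_ij), with g^inv = (1/(EG-F^2)) [[G, -F], [-F, E]]
first partials: E_s = 0, E_t = -10 + (86/9)*t - (10/3)*t^2 + (4/9)*t^3, F_s = -5 + (43/9)*t - (5/3)*t^2 + (2/9)*t^3, F_t = 5/9 - (2/9)*t + (43/9)*s - (10/3)*s*t + (2/3)*s*t^2, G_s = 10/9 - (4/9)*t + (50/9)*s - (40/9)*s*t + (8/9)*s*t^2, G_t = -(4/9)*s - (20/9)*s^2 + (8/9)*s^2*t
D = EG - F^2 = 91/9 - 10*t + (10/9)*s + (43/9)*t^2 - (4/9)*s*t + (25/9)*s^2 - (10/9)*t^3 - (20/9)*s^2*t + (1/9)*t^4 + (4/9)*s^2*t^2
expanded: Gamma^s_ss = (G E_s - 2F F_s + F E_t)/(2D), Gamma^s_st = (G E_t - F G_s)/(2D), Gamma^s_tt = (2G F_t - G G_s - F G_t)/(2D), Gamma^t_ss = (2E F_s - E E_t - F E_s)/(2D), Gamma^t_st = (E G_s - F E_t)/(2D), Gamma^t_tt = (E G_t - 2F F_t + F G_s)/(2D); substitute and cancel common factors


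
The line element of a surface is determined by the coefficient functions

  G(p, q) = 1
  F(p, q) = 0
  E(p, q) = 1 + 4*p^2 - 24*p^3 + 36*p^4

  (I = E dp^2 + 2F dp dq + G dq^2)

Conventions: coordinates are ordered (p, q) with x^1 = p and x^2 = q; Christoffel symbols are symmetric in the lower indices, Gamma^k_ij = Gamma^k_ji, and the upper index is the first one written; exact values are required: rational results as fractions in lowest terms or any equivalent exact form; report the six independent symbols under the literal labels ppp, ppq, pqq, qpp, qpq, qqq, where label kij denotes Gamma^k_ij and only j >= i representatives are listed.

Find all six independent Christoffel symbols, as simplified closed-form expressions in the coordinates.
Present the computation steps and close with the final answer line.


E = 1 + 4*p^2 - 24*p^3 + 36*p^4; F = 0; G = 1
Gamma^k_ij = (1/2) g^{kl} (d_i g_jl + d_j g_il - d_l g_ij), with g^inv = (1/(EG-F^2)) [[G, -F], [-F, E]]
first partials: E_p = 8*p - 72*p^2 + 144*p^3, E_q = 0, F_p = 0, F_q = 0, G_p = 0, G_q = 0
D = EG - F^2 = 1 + 4*p^2 - 24*p^3 + 36*p^4
expanded: Gamma^p_pp = (G E_p - 2F F_p + F E_q)/(2D), Gamma^p_pq = (G E_q - F G_p)/(2D), Gamma^p_qq = (2G F_q - G G_p - F G_q)/(2D), Gamma^q_pp = (2E F_p - E E_q - F E_p)/(2D), Gamma^q_pq = (E G_p - F E_q)/(2D), Gamma^q_qq = (E G_q - 2F F_q + F G_p)/(2D); substitute and cancel common factors

Answer: Gamma_ppp = (72*p^3 - 36*p^2 + 4*p)/(36*p^4 - 24*p^3 + 4*p^2 + 1), Gamma_ppq = 0, Gamma_pqq = 0, Gamma_qpp = 0, Gamma_qpq = 0, Gamma_qqq = 0


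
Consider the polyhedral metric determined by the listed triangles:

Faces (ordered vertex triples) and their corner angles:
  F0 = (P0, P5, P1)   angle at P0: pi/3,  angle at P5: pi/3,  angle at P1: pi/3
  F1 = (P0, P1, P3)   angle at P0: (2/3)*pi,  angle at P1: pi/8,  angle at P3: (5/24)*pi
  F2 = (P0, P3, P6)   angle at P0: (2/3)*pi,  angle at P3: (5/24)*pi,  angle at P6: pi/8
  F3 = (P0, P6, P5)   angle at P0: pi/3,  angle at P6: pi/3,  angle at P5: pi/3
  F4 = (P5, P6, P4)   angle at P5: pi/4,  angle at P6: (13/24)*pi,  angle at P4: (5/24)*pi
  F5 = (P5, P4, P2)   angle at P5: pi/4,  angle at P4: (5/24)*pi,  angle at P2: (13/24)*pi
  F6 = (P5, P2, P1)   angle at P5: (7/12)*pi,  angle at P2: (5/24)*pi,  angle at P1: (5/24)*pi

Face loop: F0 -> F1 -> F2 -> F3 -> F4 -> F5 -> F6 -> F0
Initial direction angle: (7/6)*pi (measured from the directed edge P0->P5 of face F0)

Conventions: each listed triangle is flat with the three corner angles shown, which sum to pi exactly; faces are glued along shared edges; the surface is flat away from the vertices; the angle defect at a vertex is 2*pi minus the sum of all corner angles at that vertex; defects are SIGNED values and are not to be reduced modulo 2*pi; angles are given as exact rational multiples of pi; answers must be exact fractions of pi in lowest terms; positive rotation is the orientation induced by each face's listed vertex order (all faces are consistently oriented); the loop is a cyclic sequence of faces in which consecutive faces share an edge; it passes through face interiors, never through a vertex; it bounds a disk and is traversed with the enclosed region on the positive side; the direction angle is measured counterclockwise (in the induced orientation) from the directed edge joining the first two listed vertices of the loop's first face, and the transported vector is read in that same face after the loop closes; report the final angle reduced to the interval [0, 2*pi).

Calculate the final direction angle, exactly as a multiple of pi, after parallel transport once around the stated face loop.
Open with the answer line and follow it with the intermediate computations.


Answer: final direction angle = (17/12)*pi

enclosed vertex P0: corner angles sum to 2*pi, defect = 2*pi - 2*pi = 0
enclosed vertex P5: corner angles sum to (7/4)*pi, defect = 2*pi - (7/4)*pi = pi/4
adding the enclosed defects to the starting angle (mod 2*pi, induced orientation) gives the holonomy
final angle = (7/6)*pi + pi/4 = (17/12)*pi (mod 2*pi)


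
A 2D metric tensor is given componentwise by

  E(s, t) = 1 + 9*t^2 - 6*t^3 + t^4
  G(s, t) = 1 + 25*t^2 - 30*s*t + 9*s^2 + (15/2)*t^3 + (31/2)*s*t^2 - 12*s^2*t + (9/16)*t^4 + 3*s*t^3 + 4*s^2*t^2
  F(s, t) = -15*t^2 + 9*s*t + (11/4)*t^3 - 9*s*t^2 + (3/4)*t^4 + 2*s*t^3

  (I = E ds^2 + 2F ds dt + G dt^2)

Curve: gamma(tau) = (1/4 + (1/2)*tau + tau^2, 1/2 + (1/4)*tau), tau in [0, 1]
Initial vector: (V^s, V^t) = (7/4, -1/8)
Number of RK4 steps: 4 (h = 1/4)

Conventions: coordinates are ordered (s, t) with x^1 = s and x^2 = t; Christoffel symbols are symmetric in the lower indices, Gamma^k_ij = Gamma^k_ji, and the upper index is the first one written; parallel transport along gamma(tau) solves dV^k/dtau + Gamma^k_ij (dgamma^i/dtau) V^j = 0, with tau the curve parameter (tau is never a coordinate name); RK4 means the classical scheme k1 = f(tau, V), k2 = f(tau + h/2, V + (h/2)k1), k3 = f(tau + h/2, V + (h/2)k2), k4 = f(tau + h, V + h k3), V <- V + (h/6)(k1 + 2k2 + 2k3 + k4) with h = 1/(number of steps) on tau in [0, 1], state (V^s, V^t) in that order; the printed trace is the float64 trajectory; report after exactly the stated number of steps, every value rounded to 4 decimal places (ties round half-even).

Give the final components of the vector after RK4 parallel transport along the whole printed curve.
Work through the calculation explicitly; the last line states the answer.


gamma'(tau) = (1/2 + 2*tau, 1/4); f(tau, V)^k = -Gamma^k_ij(gamma(tau)) gamma'^i(tau) V^j; h = 1/4; intermediate values shown to 6 dp
curve data and Christoffel symbols at the stage parameters:
  tau = 0.000000: gamma = (0.250000, 0.500000), gamma' = (0.500000, 0.250000); Gamma_sss = 0.000000, Gamma_sst = 0.340245, Gamma_stt = -1.063264, Gamma_tss = 0.000000, Gamma_tst = -0.595428, Gamma_ttt = 1.860712
  tau = 0.125000: gamma = (0.328125, 0.531250), gamma' = (0.750000, 0.250000); Gamma_sss = 0.000000, Gamma_sst = 0.329894, Gamma_stt = -1.098759, Gamma_tss = 0.000000, Gamma_tst = -0.561470, Gamma_ttt = 1.870059
  tau = 0.250000: gamma = (0.437500, 0.562500), gamma' = (1.000000, 0.250000); Gamma_sss = 0.000000, Gamma_sst = 0.327468, Gamma_stt = -1.173428, Gamma_tss = 0.000000, Gamma_tst = -0.532486, Gamma_ttt = 1.908074
  tau = 0.375000: gamma = (0.578125, 0.593750), gamma' = (1.250000, 0.250000); Gamma_sss = 0.000000, Gamma_sst = 0.331280, Gamma_stt = -1.287994, Gamma_tss = 0.000000, Gamma_tst = -0.506714, Gamma_ttt = 1.970068
  tau = 0.500000: gamma = (0.750000, 0.625000), gamma' = (1.500000, 0.250000); Gamma_sss = 0.000000, Gamma_sst = 0.340169, Gamma_stt = -1.445719, Gamma_tss = 0.000000, Gamma_tst = -0.482503, Gamma_ttt = 2.050638
  tau = 0.625000: gamma = (0.953125, 0.656250), gamma' = (1.750000, 0.250000); Gamma_sss = 0.000000, Gamma_sst = 0.353174, Gamma_stt = -1.651416, Gamma_tss = 0.000000, Gamma_tst = -0.458285, Gamma_ttt = 2.142909
  tau = 0.750000: gamma = (1.187500, 0.687500), gamma' = (2.000000, 0.250000); Gamma_sss = 0.000000, Gamma_sst = 0.369293, Gamma_stt = -1.910383, Gamma_tss = 0.000000, Gamma_tst = -0.432581, Gamma_ttt = 2.237777
  tau = 0.875000: gamma = (1.453125, 0.718750), gamma' = (2.250000, 0.250000); Gamma_sss = 0.000000, Gamma_sst = 0.387299, Gamma_stt = -2.226969, Gamma_tss = 0.000000, Gamma_tst = -0.404080, Gamma_ttt = 2.323462
  tau = 1.000000: gamma = (1.750000, 0.750000), gamma' = (2.500000, 0.250000); Gamma_sss = 0.000000, Gamma_sst = 0.405618, Gamma_stt = -2.602715, Gamma_tss = 0.000000, Gamma_tst = -0.371816, Gamma_ttt = 2.385822
step 0: V^s = 1.7500, V^t = -0.1250
step 1: k1 = (-0.160819, 0.281433), k2 = (-0.145120, 0.246990), k3 = (-0.145399, 0.247466), k4 = (-0.138138, 0.224622); V <- V + (h/6)(k1 + 2k2 + 2k3 + k4): V^s = 1.7133, V^t = -0.0627
step 2: k1 = (-0.138126, 0.224603), k2 = (-0.137279, 0.209976), k3 = (-0.137119, 0.209732), k4 = (-0.141261, 0.200368); V <- V + (h/6)(k1 + 2k2 + 2k3 + k4): V^s = 1.6788, V^t = -0.0100
step 3: k1 = (-0.141279, 0.200393), k2 = (-0.149753, 0.194322), k3 = (-0.149504, 0.193999), k4 = (-0.161585, 0.189277); V <- V + (h/6)(k1 + 2k2 + 2k3 + k4): V^s = 1.6413, V^t = 0.0386
step 4: k1 = (-0.161594, 0.189287), k2 = (-0.176542, 0.184192), k3 = (-0.176161, 0.183794), k4 = (-0.192677, 0.176621); V <- V + (h/6)(k1 + 2k2 + 2k3 + k4): V^s = 1.5971, V^t = 0.0845

Answer: V^s = 1.5971, V^t = 0.0845


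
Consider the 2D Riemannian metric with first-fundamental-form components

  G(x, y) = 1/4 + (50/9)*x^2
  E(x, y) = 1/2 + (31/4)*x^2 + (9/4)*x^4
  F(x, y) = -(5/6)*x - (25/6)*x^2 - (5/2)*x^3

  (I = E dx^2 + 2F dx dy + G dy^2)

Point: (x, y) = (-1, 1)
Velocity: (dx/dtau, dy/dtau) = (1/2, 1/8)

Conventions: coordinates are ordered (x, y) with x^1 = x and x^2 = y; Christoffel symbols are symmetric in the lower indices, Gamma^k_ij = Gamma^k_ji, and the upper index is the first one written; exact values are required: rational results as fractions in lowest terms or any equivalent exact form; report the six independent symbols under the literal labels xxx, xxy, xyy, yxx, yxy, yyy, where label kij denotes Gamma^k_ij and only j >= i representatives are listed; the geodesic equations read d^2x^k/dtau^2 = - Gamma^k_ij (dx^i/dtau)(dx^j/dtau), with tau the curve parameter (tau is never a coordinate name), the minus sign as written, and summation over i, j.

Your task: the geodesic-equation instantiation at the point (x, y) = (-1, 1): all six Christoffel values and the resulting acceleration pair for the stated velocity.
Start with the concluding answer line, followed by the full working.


Answer: Gamma_xxx = -10241/8678, Gamma_xxy = -1000/13017, Gamma_xyy = 20900/39051, Gamma_yxx = -735/4339, Gamma_yxy = -4200/4339, Gamma_yyy = 1000/13017; accelerations (d^2x/dtau^2, d^2y/dtau^2) = (185113/624816, 16885/104136)

E = 21/2, F = -5/6, G = 209/36 at the point
E_x = -49/2, E_y = 0, F_x = 0, F_y = 0, G_x = -100/9, G_y = 0
EG - F^2 = 4339/72;  g^inv = (72/4339) * [[209/36, 5/6], [5/6, 21/2]]
first-kind symbols [ij,l] = (1/2)(d_i g_jl + d_j g_il - d_l g_ij): [xx,x] = E_x/2 = -49/4, [xx,y] = F_x - E_y/2 = 0, [xy,x] = E_y/2 = 0, [xy,y] = G_x/2 = -50/9, [yy,x] = F_y - G_x/2 = 50/9, [yy,y] = G_y/2 = 0
Gamma^x_ij = (G*[ij,x] - F*[ij,y])/(EG - F^2), Gamma^y_ij = (E*[ij,y] - F*[ij,x])/(EG - F^2)
Gamma_xxx = -10241/8678, Gamma_xxy = -1000/13017, Gamma_xyy = 20900/39051, Gamma_yxx = -735/4339, Gamma_yxy = -4200/4339, Gamma_yyy = 1000/13017
d^2x/dtau^2 = -(Gamma_xxx*(1/2)^2 + 2*Gamma_xxy*(1/2)*(1/8) + Gamma_xyy*(1/8)^2) = 185113/624816
d^2y/dtau^2 = -(Gamma_yxx*(1/2)^2 + 2*Gamma_yxy*(1/2)*(1/8) + Gamma_yyy*(1/8)^2) = 16885/104136
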